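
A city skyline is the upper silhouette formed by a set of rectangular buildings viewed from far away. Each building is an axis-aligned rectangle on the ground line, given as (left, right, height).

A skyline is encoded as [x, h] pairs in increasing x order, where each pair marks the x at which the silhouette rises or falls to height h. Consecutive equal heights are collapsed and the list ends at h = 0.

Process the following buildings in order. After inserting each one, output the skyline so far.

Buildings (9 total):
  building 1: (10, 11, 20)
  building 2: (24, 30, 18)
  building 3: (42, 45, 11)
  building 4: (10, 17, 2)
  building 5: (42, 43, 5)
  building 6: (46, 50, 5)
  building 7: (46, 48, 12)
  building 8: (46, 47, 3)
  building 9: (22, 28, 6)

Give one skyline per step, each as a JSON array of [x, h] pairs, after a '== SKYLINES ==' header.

== SKYLINES ==
[[10,20],[11,0]]
[[10,20],[11,0],[24,18],[30,0]]
[[10,20],[11,0],[24,18],[30,0],[42,11],[45,0]]
[[10,20],[11,2],[17,0],[24,18],[30,0],[42,11],[45,0]]
[[10,20],[11,2],[17,0],[24,18],[30,0],[42,11],[45,0]]
[[10,20],[11,2],[17,0],[24,18],[30,0],[42,11],[45,0],[46,5],[50,0]]
[[10,20],[11,2],[17,0],[24,18],[30,0],[42,11],[45,0],[46,12],[48,5],[50,0]]
[[10,20],[11,2],[17,0],[24,18],[30,0],[42,11],[45,0],[46,12],[48,5],[50,0]]
[[10,20],[11,2],[17,0],[22,6],[24,18],[30,0],[42,11],[45,0],[46,12],[48,5],[50,0]]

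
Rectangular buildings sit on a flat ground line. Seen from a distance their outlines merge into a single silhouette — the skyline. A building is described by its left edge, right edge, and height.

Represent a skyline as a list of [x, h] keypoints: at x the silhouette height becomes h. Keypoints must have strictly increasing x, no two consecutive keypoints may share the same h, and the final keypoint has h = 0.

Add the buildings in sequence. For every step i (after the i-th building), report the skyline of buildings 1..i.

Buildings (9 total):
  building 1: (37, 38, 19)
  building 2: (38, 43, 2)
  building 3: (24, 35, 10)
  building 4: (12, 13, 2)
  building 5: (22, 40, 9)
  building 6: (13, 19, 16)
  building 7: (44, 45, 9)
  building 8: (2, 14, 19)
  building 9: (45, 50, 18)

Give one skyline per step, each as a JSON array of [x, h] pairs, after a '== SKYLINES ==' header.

== SKYLINES ==
[[37,19],[38,0]]
[[37,19],[38,2],[43,0]]
[[24,10],[35,0],[37,19],[38,2],[43,0]]
[[12,2],[13,0],[24,10],[35,0],[37,19],[38,2],[43,0]]
[[12,2],[13,0],[22,9],[24,10],[35,9],[37,19],[38,9],[40,2],[43,0]]
[[12,2],[13,16],[19,0],[22,9],[24,10],[35,9],[37,19],[38,9],[40,2],[43,0]]
[[12,2],[13,16],[19,0],[22,9],[24,10],[35,9],[37,19],[38,9],[40,2],[43,0],[44,9],[45,0]]
[[2,19],[14,16],[19,0],[22,9],[24,10],[35,9],[37,19],[38,9],[40,2],[43,0],[44,9],[45,0]]
[[2,19],[14,16],[19,0],[22,9],[24,10],[35,9],[37,19],[38,9],[40,2],[43,0],[44,9],[45,18],[50,0]]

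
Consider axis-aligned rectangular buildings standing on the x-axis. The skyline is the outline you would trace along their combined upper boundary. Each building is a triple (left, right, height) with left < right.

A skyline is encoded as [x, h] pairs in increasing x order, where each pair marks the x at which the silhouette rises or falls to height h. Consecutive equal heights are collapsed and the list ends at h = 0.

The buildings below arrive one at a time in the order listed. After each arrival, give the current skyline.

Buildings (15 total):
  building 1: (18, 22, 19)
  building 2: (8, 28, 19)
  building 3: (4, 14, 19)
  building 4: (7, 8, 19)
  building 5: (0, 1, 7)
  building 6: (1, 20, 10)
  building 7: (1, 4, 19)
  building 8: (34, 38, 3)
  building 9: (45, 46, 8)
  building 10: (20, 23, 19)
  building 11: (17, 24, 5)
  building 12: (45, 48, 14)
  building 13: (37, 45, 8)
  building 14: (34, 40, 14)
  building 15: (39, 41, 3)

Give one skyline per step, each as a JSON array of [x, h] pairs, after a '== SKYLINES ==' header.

== SKYLINES ==
[[18,19],[22,0]]
[[8,19],[28,0]]
[[4,19],[28,0]]
[[4,19],[28,0]]
[[0,7],[1,0],[4,19],[28,0]]
[[0,7],[1,10],[4,19],[28,0]]
[[0,7],[1,19],[28,0]]
[[0,7],[1,19],[28,0],[34,3],[38,0]]
[[0,7],[1,19],[28,0],[34,3],[38,0],[45,8],[46,0]]
[[0,7],[1,19],[28,0],[34,3],[38,0],[45,8],[46,0]]
[[0,7],[1,19],[28,0],[34,3],[38,0],[45,8],[46,0]]
[[0,7],[1,19],[28,0],[34,3],[38,0],[45,14],[48,0]]
[[0,7],[1,19],[28,0],[34,3],[37,8],[45,14],[48,0]]
[[0,7],[1,19],[28,0],[34,14],[40,8],[45,14],[48,0]]
[[0,7],[1,19],[28,0],[34,14],[40,8],[45,14],[48,0]]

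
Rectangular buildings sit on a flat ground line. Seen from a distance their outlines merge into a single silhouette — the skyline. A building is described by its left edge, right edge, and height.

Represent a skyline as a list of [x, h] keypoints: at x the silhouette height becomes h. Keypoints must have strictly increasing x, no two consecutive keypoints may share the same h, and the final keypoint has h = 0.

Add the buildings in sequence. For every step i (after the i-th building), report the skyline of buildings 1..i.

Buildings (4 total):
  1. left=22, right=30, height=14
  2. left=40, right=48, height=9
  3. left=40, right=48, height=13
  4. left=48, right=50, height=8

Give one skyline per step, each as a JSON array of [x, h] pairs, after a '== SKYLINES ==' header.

== SKYLINES ==
[[22,14],[30,0]]
[[22,14],[30,0],[40,9],[48,0]]
[[22,14],[30,0],[40,13],[48,0]]
[[22,14],[30,0],[40,13],[48,8],[50,0]]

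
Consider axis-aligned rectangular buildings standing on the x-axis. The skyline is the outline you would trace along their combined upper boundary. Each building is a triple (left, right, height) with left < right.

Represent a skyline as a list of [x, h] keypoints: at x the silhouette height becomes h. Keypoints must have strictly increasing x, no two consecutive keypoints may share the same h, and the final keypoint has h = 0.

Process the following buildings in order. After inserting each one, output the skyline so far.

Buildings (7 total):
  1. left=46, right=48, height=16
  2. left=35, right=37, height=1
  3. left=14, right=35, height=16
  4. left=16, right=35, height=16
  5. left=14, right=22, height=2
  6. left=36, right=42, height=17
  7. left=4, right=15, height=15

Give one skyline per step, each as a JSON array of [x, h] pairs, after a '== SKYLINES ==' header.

== SKYLINES ==
[[46,16],[48,0]]
[[35,1],[37,0],[46,16],[48,0]]
[[14,16],[35,1],[37,0],[46,16],[48,0]]
[[14,16],[35,1],[37,0],[46,16],[48,0]]
[[14,16],[35,1],[37,0],[46,16],[48,0]]
[[14,16],[35,1],[36,17],[42,0],[46,16],[48,0]]
[[4,15],[14,16],[35,1],[36,17],[42,0],[46,16],[48,0]]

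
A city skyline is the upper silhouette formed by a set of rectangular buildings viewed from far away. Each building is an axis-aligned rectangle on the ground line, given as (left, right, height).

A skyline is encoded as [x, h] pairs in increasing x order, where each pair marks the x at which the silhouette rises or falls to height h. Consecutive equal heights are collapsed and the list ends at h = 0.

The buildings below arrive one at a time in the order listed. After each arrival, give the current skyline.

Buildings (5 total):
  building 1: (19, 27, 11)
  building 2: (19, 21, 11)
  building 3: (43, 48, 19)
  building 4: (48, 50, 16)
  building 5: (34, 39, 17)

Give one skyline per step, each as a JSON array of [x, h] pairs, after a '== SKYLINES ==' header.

== SKYLINES ==
[[19,11],[27,0]]
[[19,11],[27,0]]
[[19,11],[27,0],[43,19],[48,0]]
[[19,11],[27,0],[43,19],[48,16],[50,0]]
[[19,11],[27,0],[34,17],[39,0],[43,19],[48,16],[50,0]]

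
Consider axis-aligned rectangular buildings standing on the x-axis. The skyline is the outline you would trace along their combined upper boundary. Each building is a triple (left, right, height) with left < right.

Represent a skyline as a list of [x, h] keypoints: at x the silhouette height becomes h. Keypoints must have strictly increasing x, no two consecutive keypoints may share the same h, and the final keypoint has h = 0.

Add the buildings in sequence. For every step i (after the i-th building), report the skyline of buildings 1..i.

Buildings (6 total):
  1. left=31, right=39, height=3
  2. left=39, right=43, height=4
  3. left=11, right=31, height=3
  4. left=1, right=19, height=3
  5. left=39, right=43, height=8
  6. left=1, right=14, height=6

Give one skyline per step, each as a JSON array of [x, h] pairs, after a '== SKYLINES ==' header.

== SKYLINES ==
[[31,3],[39,0]]
[[31,3],[39,4],[43,0]]
[[11,3],[39,4],[43,0]]
[[1,3],[39,4],[43,0]]
[[1,3],[39,8],[43,0]]
[[1,6],[14,3],[39,8],[43,0]]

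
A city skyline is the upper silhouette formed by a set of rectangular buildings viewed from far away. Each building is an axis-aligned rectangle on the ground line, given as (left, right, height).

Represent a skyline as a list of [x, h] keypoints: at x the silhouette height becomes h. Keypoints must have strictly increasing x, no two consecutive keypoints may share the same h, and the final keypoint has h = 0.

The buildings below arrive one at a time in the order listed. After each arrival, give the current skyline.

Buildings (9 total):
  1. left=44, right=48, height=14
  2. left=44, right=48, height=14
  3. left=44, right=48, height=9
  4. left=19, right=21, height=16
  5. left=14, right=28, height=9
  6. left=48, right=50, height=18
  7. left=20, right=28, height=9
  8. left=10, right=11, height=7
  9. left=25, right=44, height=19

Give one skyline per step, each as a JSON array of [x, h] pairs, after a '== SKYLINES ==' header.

== SKYLINES ==
[[44,14],[48,0]]
[[44,14],[48,0]]
[[44,14],[48,0]]
[[19,16],[21,0],[44,14],[48,0]]
[[14,9],[19,16],[21,9],[28,0],[44,14],[48,0]]
[[14,9],[19,16],[21,9],[28,0],[44,14],[48,18],[50,0]]
[[14,9],[19,16],[21,9],[28,0],[44,14],[48,18],[50,0]]
[[10,7],[11,0],[14,9],[19,16],[21,9],[28,0],[44,14],[48,18],[50,0]]
[[10,7],[11,0],[14,9],[19,16],[21,9],[25,19],[44,14],[48,18],[50,0]]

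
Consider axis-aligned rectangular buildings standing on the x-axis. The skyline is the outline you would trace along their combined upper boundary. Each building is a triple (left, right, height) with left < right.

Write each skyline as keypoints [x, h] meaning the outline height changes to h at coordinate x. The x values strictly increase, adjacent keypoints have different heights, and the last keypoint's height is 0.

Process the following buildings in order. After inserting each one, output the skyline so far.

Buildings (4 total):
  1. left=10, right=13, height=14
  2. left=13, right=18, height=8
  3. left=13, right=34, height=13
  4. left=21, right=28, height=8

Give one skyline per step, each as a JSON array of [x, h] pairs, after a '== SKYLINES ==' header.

== SKYLINES ==
[[10,14],[13,0]]
[[10,14],[13,8],[18,0]]
[[10,14],[13,13],[34,0]]
[[10,14],[13,13],[34,0]]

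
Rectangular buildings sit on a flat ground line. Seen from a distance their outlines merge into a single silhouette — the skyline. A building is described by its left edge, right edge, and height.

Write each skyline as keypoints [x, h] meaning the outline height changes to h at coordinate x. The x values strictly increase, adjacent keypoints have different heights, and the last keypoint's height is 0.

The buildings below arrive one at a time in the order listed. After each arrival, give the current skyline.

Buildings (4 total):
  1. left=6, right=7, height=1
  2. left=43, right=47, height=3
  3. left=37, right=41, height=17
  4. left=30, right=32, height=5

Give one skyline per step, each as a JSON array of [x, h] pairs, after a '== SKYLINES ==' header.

== SKYLINES ==
[[6,1],[7,0]]
[[6,1],[7,0],[43,3],[47,0]]
[[6,1],[7,0],[37,17],[41,0],[43,3],[47,0]]
[[6,1],[7,0],[30,5],[32,0],[37,17],[41,0],[43,3],[47,0]]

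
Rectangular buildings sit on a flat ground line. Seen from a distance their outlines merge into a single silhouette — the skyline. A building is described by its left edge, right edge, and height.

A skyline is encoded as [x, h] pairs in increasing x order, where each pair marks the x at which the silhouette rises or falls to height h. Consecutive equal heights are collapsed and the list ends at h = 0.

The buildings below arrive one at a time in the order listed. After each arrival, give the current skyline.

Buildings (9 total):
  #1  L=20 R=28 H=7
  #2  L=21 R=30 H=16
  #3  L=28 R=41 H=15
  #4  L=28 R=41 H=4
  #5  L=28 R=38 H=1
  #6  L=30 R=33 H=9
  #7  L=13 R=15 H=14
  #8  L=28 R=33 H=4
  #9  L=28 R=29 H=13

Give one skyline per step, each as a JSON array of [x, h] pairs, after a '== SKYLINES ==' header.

== SKYLINES ==
[[20,7],[28,0]]
[[20,7],[21,16],[30,0]]
[[20,7],[21,16],[30,15],[41,0]]
[[20,7],[21,16],[30,15],[41,0]]
[[20,7],[21,16],[30,15],[41,0]]
[[20,7],[21,16],[30,15],[41,0]]
[[13,14],[15,0],[20,7],[21,16],[30,15],[41,0]]
[[13,14],[15,0],[20,7],[21,16],[30,15],[41,0]]
[[13,14],[15,0],[20,7],[21,16],[30,15],[41,0]]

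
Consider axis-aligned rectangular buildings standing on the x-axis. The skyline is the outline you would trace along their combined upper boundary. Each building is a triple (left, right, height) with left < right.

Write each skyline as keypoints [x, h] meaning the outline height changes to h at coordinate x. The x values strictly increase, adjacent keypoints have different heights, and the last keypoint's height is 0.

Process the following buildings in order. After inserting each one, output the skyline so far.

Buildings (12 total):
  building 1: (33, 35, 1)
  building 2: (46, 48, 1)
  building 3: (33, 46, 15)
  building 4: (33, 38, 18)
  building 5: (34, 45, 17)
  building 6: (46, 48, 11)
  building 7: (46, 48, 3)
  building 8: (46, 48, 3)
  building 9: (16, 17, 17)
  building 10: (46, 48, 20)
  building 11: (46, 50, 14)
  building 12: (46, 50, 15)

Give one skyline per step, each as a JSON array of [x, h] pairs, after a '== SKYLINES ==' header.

== SKYLINES ==
[[33,1],[35,0]]
[[33,1],[35,0],[46,1],[48,0]]
[[33,15],[46,1],[48,0]]
[[33,18],[38,15],[46,1],[48,0]]
[[33,18],[38,17],[45,15],[46,1],[48,0]]
[[33,18],[38,17],[45,15],[46,11],[48,0]]
[[33,18],[38,17],[45,15],[46,11],[48,0]]
[[33,18],[38,17],[45,15],[46,11],[48,0]]
[[16,17],[17,0],[33,18],[38,17],[45,15],[46,11],[48,0]]
[[16,17],[17,0],[33,18],[38,17],[45,15],[46,20],[48,0]]
[[16,17],[17,0],[33,18],[38,17],[45,15],[46,20],[48,14],[50,0]]
[[16,17],[17,0],[33,18],[38,17],[45,15],[46,20],[48,15],[50,0]]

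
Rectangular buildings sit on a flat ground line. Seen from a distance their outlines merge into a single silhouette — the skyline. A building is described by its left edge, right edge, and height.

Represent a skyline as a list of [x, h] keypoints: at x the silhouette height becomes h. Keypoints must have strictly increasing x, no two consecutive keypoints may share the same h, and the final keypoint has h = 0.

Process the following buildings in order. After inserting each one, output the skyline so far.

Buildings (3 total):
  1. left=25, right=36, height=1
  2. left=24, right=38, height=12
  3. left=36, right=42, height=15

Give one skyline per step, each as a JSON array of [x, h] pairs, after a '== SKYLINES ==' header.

== SKYLINES ==
[[25,1],[36,0]]
[[24,12],[38,0]]
[[24,12],[36,15],[42,0]]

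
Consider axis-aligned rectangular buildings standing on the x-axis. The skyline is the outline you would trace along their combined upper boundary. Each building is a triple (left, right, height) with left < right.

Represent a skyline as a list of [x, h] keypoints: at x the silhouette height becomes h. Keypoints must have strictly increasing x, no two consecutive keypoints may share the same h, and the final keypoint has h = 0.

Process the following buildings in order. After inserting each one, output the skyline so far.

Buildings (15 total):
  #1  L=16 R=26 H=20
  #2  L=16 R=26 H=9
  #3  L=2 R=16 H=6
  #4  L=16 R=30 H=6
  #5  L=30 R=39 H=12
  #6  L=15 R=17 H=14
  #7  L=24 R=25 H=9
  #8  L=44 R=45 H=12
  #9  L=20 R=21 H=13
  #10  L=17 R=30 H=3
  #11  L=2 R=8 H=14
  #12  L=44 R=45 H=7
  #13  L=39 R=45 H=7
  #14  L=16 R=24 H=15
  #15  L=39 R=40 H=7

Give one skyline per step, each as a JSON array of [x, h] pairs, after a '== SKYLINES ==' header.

== SKYLINES ==
[[16,20],[26,0]]
[[16,20],[26,0]]
[[2,6],[16,20],[26,0]]
[[2,6],[16,20],[26,6],[30,0]]
[[2,6],[16,20],[26,6],[30,12],[39,0]]
[[2,6],[15,14],[16,20],[26,6],[30,12],[39,0]]
[[2,6],[15,14],[16,20],[26,6],[30,12],[39,0]]
[[2,6],[15,14],[16,20],[26,6],[30,12],[39,0],[44,12],[45,0]]
[[2,6],[15,14],[16,20],[26,6],[30,12],[39,0],[44,12],[45,0]]
[[2,6],[15,14],[16,20],[26,6],[30,12],[39,0],[44,12],[45,0]]
[[2,14],[8,6],[15,14],[16,20],[26,6],[30,12],[39,0],[44,12],[45,0]]
[[2,14],[8,6],[15,14],[16,20],[26,6],[30,12],[39,0],[44,12],[45,0]]
[[2,14],[8,6],[15,14],[16,20],[26,6],[30,12],[39,7],[44,12],[45,0]]
[[2,14],[8,6],[15,14],[16,20],[26,6],[30,12],[39,7],[44,12],[45,0]]
[[2,14],[8,6],[15,14],[16,20],[26,6],[30,12],[39,7],[44,12],[45,0]]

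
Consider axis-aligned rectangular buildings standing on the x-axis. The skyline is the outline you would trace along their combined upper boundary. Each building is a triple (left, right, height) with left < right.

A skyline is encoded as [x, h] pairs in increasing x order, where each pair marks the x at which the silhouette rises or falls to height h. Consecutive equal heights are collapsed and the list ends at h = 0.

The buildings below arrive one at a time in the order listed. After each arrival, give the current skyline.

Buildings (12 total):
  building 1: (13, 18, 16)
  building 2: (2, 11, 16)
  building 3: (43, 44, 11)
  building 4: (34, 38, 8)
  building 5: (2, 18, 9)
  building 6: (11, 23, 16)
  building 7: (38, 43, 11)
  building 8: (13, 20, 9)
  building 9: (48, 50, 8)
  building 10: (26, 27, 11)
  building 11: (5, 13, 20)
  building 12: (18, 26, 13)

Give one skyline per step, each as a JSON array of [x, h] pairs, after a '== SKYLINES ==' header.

== SKYLINES ==
[[13,16],[18,0]]
[[2,16],[11,0],[13,16],[18,0]]
[[2,16],[11,0],[13,16],[18,0],[43,11],[44,0]]
[[2,16],[11,0],[13,16],[18,0],[34,8],[38,0],[43,11],[44,0]]
[[2,16],[11,9],[13,16],[18,0],[34,8],[38,0],[43,11],[44,0]]
[[2,16],[23,0],[34,8],[38,0],[43,11],[44,0]]
[[2,16],[23,0],[34,8],[38,11],[44,0]]
[[2,16],[23,0],[34,8],[38,11],[44,0]]
[[2,16],[23,0],[34,8],[38,11],[44,0],[48,8],[50,0]]
[[2,16],[23,0],[26,11],[27,0],[34,8],[38,11],[44,0],[48,8],[50,0]]
[[2,16],[5,20],[13,16],[23,0],[26,11],[27,0],[34,8],[38,11],[44,0],[48,8],[50,0]]
[[2,16],[5,20],[13,16],[23,13],[26,11],[27,0],[34,8],[38,11],[44,0],[48,8],[50,0]]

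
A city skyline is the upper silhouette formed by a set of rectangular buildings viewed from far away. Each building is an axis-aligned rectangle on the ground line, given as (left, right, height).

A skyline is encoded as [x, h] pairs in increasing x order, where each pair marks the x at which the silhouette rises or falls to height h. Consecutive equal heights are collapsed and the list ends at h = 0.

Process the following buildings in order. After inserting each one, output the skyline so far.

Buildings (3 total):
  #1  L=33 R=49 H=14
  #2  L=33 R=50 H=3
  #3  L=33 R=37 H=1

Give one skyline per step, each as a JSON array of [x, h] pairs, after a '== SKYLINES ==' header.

== SKYLINES ==
[[33,14],[49,0]]
[[33,14],[49,3],[50,0]]
[[33,14],[49,3],[50,0]]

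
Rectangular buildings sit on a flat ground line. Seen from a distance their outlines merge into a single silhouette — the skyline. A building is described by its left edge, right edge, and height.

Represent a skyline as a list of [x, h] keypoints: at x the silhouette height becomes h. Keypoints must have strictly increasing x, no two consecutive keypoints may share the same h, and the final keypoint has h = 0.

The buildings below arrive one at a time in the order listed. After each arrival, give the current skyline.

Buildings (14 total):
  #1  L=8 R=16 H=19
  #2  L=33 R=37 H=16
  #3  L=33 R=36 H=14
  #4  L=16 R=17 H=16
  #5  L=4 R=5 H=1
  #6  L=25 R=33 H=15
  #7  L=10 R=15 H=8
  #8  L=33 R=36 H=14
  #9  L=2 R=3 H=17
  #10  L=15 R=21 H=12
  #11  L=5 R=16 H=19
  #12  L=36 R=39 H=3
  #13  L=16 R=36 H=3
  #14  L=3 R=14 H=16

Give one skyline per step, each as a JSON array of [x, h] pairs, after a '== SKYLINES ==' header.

== SKYLINES ==
[[8,19],[16,0]]
[[8,19],[16,0],[33,16],[37,0]]
[[8,19],[16,0],[33,16],[37,0]]
[[8,19],[16,16],[17,0],[33,16],[37,0]]
[[4,1],[5,0],[8,19],[16,16],[17,0],[33,16],[37,0]]
[[4,1],[5,0],[8,19],[16,16],[17,0],[25,15],[33,16],[37,0]]
[[4,1],[5,0],[8,19],[16,16],[17,0],[25,15],[33,16],[37,0]]
[[4,1],[5,0],[8,19],[16,16],[17,0],[25,15],[33,16],[37,0]]
[[2,17],[3,0],[4,1],[5,0],[8,19],[16,16],[17,0],[25,15],[33,16],[37,0]]
[[2,17],[3,0],[4,1],[5,0],[8,19],[16,16],[17,12],[21,0],[25,15],[33,16],[37,0]]
[[2,17],[3,0],[4,1],[5,19],[16,16],[17,12],[21,0],[25,15],[33,16],[37,0]]
[[2,17],[3,0],[4,1],[5,19],[16,16],[17,12],[21,0],[25,15],[33,16],[37,3],[39,0]]
[[2,17],[3,0],[4,1],[5,19],[16,16],[17,12],[21,3],[25,15],[33,16],[37,3],[39,0]]
[[2,17],[3,16],[5,19],[16,16],[17,12],[21,3],[25,15],[33,16],[37,3],[39,0]]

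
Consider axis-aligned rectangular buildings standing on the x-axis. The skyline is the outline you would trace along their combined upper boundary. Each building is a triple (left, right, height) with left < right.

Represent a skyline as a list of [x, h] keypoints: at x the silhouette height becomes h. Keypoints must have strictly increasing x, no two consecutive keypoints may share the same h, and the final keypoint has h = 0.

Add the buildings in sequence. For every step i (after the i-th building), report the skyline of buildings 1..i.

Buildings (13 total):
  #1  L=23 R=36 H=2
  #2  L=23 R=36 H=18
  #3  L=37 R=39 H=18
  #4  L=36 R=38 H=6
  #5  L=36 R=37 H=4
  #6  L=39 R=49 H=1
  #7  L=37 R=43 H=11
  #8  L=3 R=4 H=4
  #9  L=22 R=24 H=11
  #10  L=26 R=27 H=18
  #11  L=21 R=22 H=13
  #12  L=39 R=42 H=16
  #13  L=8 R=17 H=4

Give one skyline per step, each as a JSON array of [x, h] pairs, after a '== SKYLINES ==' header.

== SKYLINES ==
[[23,2],[36,0]]
[[23,18],[36,0]]
[[23,18],[36,0],[37,18],[39,0]]
[[23,18],[36,6],[37,18],[39,0]]
[[23,18],[36,6],[37,18],[39,0]]
[[23,18],[36,6],[37,18],[39,1],[49,0]]
[[23,18],[36,6],[37,18],[39,11],[43,1],[49,0]]
[[3,4],[4,0],[23,18],[36,6],[37,18],[39,11],[43,1],[49,0]]
[[3,4],[4,0],[22,11],[23,18],[36,6],[37,18],[39,11],[43,1],[49,0]]
[[3,4],[4,0],[22,11],[23,18],[36,6],[37,18],[39,11],[43,1],[49,0]]
[[3,4],[4,0],[21,13],[22,11],[23,18],[36,6],[37,18],[39,11],[43,1],[49,0]]
[[3,4],[4,0],[21,13],[22,11],[23,18],[36,6],[37,18],[39,16],[42,11],[43,1],[49,0]]
[[3,4],[4,0],[8,4],[17,0],[21,13],[22,11],[23,18],[36,6],[37,18],[39,16],[42,11],[43,1],[49,0]]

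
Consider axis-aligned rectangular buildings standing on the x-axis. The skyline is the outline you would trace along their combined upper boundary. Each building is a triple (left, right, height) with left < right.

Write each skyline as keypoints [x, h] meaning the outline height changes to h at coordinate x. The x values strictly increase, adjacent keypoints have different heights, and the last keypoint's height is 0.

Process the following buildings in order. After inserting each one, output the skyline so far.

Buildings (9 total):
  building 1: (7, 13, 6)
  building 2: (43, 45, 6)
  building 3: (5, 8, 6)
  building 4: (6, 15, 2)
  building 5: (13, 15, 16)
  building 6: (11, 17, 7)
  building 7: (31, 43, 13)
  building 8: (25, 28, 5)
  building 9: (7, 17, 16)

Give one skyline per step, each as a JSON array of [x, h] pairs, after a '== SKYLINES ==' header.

== SKYLINES ==
[[7,6],[13,0]]
[[7,6],[13,0],[43,6],[45,0]]
[[5,6],[13,0],[43,6],[45,0]]
[[5,6],[13,2],[15,0],[43,6],[45,0]]
[[5,6],[13,16],[15,0],[43,6],[45,0]]
[[5,6],[11,7],[13,16],[15,7],[17,0],[43,6],[45,0]]
[[5,6],[11,7],[13,16],[15,7],[17,0],[31,13],[43,6],[45,0]]
[[5,6],[11,7],[13,16],[15,7],[17,0],[25,5],[28,0],[31,13],[43,6],[45,0]]
[[5,6],[7,16],[17,0],[25,5],[28,0],[31,13],[43,6],[45,0]]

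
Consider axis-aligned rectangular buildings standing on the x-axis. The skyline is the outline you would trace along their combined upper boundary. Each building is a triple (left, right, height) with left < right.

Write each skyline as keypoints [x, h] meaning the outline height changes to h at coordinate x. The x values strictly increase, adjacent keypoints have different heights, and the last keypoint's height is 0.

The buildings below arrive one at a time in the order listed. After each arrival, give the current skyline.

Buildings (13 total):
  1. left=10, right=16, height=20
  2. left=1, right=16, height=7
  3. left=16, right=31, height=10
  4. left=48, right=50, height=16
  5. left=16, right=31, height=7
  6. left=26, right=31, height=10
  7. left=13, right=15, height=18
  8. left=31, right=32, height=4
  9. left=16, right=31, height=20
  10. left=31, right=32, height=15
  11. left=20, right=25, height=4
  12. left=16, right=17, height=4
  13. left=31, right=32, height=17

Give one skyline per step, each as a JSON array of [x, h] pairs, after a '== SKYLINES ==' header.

== SKYLINES ==
[[10,20],[16,0]]
[[1,7],[10,20],[16,0]]
[[1,7],[10,20],[16,10],[31,0]]
[[1,7],[10,20],[16,10],[31,0],[48,16],[50,0]]
[[1,7],[10,20],[16,10],[31,0],[48,16],[50,0]]
[[1,7],[10,20],[16,10],[31,0],[48,16],[50,0]]
[[1,7],[10,20],[16,10],[31,0],[48,16],[50,0]]
[[1,7],[10,20],[16,10],[31,4],[32,0],[48,16],[50,0]]
[[1,7],[10,20],[31,4],[32,0],[48,16],[50,0]]
[[1,7],[10,20],[31,15],[32,0],[48,16],[50,0]]
[[1,7],[10,20],[31,15],[32,0],[48,16],[50,0]]
[[1,7],[10,20],[31,15],[32,0],[48,16],[50,0]]
[[1,7],[10,20],[31,17],[32,0],[48,16],[50,0]]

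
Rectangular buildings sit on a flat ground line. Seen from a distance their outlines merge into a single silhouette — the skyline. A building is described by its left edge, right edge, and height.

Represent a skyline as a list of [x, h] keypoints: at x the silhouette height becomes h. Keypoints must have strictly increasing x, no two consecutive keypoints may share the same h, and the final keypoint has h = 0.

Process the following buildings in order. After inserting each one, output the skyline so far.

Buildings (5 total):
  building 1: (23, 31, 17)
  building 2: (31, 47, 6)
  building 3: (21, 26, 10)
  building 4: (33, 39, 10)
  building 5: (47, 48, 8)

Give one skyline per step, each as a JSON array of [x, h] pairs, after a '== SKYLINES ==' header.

== SKYLINES ==
[[23,17],[31,0]]
[[23,17],[31,6],[47,0]]
[[21,10],[23,17],[31,6],[47,0]]
[[21,10],[23,17],[31,6],[33,10],[39,6],[47,0]]
[[21,10],[23,17],[31,6],[33,10],[39,6],[47,8],[48,0]]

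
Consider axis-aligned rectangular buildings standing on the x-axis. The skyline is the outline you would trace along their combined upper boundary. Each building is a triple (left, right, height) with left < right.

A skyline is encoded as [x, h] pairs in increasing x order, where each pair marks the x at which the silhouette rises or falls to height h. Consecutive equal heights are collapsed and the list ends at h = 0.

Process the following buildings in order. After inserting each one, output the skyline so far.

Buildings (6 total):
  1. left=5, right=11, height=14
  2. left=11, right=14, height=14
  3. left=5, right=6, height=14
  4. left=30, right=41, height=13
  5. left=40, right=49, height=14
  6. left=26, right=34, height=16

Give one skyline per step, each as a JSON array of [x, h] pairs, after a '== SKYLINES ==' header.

== SKYLINES ==
[[5,14],[11,0]]
[[5,14],[14,0]]
[[5,14],[14,0]]
[[5,14],[14,0],[30,13],[41,0]]
[[5,14],[14,0],[30,13],[40,14],[49,0]]
[[5,14],[14,0],[26,16],[34,13],[40,14],[49,0]]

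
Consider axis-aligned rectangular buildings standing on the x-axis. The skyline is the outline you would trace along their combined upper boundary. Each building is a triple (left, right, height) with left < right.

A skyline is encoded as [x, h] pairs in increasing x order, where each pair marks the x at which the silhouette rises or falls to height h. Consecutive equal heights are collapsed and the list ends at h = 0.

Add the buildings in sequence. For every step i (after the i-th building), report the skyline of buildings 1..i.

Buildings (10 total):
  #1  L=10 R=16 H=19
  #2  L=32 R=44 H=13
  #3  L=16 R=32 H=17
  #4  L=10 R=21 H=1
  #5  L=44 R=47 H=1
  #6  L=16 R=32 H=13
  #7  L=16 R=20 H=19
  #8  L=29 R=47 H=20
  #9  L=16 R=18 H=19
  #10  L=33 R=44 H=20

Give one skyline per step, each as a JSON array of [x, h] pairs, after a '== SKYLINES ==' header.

== SKYLINES ==
[[10,19],[16,0]]
[[10,19],[16,0],[32,13],[44,0]]
[[10,19],[16,17],[32,13],[44,0]]
[[10,19],[16,17],[32,13],[44,0]]
[[10,19],[16,17],[32,13],[44,1],[47,0]]
[[10,19],[16,17],[32,13],[44,1],[47,0]]
[[10,19],[20,17],[32,13],[44,1],[47,0]]
[[10,19],[20,17],[29,20],[47,0]]
[[10,19],[20,17],[29,20],[47,0]]
[[10,19],[20,17],[29,20],[47,0]]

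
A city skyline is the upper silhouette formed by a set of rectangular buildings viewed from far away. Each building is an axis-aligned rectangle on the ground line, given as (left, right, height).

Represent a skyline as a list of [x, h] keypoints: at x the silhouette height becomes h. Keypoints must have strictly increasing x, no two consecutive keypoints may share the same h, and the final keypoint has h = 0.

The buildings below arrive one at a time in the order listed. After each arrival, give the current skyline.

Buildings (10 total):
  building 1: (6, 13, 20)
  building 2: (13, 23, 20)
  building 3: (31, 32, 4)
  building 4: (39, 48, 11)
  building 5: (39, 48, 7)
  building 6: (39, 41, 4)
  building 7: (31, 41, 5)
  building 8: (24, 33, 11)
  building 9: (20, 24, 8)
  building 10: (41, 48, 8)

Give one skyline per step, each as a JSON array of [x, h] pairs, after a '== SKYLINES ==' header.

== SKYLINES ==
[[6,20],[13,0]]
[[6,20],[23,0]]
[[6,20],[23,0],[31,4],[32,0]]
[[6,20],[23,0],[31,4],[32,0],[39,11],[48,0]]
[[6,20],[23,0],[31,4],[32,0],[39,11],[48,0]]
[[6,20],[23,0],[31,4],[32,0],[39,11],[48,0]]
[[6,20],[23,0],[31,5],[39,11],[48,0]]
[[6,20],[23,0],[24,11],[33,5],[39,11],[48,0]]
[[6,20],[23,8],[24,11],[33,5],[39,11],[48,0]]
[[6,20],[23,8],[24,11],[33,5],[39,11],[48,0]]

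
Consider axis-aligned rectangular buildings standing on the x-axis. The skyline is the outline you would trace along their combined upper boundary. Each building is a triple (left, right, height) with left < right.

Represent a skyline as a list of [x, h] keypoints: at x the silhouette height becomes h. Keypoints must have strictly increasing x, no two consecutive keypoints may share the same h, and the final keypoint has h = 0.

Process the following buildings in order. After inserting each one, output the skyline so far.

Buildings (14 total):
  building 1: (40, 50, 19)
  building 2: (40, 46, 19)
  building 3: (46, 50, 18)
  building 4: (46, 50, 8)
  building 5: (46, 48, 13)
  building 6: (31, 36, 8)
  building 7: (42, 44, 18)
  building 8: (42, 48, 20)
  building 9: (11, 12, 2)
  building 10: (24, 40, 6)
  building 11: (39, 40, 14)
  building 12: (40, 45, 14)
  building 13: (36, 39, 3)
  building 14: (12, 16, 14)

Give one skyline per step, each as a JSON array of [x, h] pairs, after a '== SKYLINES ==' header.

== SKYLINES ==
[[40,19],[50,0]]
[[40,19],[50,0]]
[[40,19],[50,0]]
[[40,19],[50,0]]
[[40,19],[50,0]]
[[31,8],[36,0],[40,19],[50,0]]
[[31,8],[36,0],[40,19],[50,0]]
[[31,8],[36,0],[40,19],[42,20],[48,19],[50,0]]
[[11,2],[12,0],[31,8],[36,0],[40,19],[42,20],[48,19],[50,0]]
[[11,2],[12,0],[24,6],[31,8],[36,6],[40,19],[42,20],[48,19],[50,0]]
[[11,2],[12,0],[24,6],[31,8],[36,6],[39,14],[40,19],[42,20],[48,19],[50,0]]
[[11,2],[12,0],[24,6],[31,8],[36,6],[39,14],[40,19],[42,20],[48,19],[50,0]]
[[11,2],[12,0],[24,6],[31,8],[36,6],[39,14],[40,19],[42,20],[48,19],[50,0]]
[[11,2],[12,14],[16,0],[24,6],[31,8],[36,6],[39,14],[40,19],[42,20],[48,19],[50,0]]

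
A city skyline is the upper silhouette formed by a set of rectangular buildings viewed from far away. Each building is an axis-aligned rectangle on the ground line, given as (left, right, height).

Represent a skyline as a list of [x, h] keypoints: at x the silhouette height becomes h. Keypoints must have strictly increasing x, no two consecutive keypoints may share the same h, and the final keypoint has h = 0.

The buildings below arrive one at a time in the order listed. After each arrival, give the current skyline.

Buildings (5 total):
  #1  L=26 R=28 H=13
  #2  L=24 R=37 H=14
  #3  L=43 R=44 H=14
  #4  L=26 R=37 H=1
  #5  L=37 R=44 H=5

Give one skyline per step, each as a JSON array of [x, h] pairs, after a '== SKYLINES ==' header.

== SKYLINES ==
[[26,13],[28,0]]
[[24,14],[37,0]]
[[24,14],[37,0],[43,14],[44,0]]
[[24,14],[37,0],[43,14],[44,0]]
[[24,14],[37,5],[43,14],[44,0]]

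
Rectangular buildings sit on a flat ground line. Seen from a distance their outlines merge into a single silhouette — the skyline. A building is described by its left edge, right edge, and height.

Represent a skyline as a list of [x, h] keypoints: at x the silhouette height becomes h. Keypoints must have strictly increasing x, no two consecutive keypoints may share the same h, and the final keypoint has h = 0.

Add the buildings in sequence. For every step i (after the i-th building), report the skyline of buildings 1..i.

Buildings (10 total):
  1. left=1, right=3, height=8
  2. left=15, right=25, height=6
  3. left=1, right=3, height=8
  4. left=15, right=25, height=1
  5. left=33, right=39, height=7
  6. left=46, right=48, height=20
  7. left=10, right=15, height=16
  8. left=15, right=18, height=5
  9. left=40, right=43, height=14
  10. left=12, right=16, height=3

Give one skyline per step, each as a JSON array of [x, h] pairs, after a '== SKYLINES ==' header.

== SKYLINES ==
[[1,8],[3,0]]
[[1,8],[3,0],[15,6],[25,0]]
[[1,8],[3,0],[15,6],[25,0]]
[[1,8],[3,0],[15,6],[25,0]]
[[1,8],[3,0],[15,6],[25,0],[33,7],[39,0]]
[[1,8],[3,0],[15,6],[25,0],[33,7],[39,0],[46,20],[48,0]]
[[1,8],[3,0],[10,16],[15,6],[25,0],[33,7],[39,0],[46,20],[48,0]]
[[1,8],[3,0],[10,16],[15,6],[25,0],[33,7],[39,0],[46,20],[48,0]]
[[1,8],[3,0],[10,16],[15,6],[25,0],[33,7],[39,0],[40,14],[43,0],[46,20],[48,0]]
[[1,8],[3,0],[10,16],[15,6],[25,0],[33,7],[39,0],[40,14],[43,0],[46,20],[48,0]]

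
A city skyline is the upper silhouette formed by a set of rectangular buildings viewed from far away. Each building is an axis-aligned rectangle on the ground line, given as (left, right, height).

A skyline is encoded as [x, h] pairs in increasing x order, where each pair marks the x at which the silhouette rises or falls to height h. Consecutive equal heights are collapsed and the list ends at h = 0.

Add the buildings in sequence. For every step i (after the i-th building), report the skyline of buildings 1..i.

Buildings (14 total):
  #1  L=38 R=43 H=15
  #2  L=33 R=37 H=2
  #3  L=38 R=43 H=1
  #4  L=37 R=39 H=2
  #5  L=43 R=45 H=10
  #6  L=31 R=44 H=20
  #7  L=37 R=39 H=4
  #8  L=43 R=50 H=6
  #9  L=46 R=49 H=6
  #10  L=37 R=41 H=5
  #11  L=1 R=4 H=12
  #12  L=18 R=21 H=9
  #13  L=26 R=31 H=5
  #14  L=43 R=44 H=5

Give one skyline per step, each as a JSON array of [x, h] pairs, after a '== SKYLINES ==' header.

== SKYLINES ==
[[38,15],[43,0]]
[[33,2],[37,0],[38,15],[43,0]]
[[33,2],[37,0],[38,15],[43,0]]
[[33,2],[38,15],[43,0]]
[[33,2],[38,15],[43,10],[45,0]]
[[31,20],[44,10],[45,0]]
[[31,20],[44,10],[45,0]]
[[31,20],[44,10],[45,6],[50,0]]
[[31,20],[44,10],[45,6],[50,0]]
[[31,20],[44,10],[45,6],[50,0]]
[[1,12],[4,0],[31,20],[44,10],[45,6],[50,0]]
[[1,12],[4,0],[18,9],[21,0],[31,20],[44,10],[45,6],[50,0]]
[[1,12],[4,0],[18,9],[21,0],[26,5],[31,20],[44,10],[45,6],[50,0]]
[[1,12],[4,0],[18,9],[21,0],[26,5],[31,20],[44,10],[45,6],[50,0]]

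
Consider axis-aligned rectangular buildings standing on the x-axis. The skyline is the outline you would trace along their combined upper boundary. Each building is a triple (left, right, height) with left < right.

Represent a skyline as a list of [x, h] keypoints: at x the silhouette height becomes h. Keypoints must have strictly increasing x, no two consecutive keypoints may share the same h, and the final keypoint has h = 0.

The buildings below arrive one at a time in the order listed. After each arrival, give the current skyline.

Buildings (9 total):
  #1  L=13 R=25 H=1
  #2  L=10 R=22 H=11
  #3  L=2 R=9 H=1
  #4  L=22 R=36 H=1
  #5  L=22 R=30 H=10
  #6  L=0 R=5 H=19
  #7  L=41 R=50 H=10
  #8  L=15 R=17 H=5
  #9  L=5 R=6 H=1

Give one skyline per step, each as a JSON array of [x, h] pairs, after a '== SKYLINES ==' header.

== SKYLINES ==
[[13,1],[25,0]]
[[10,11],[22,1],[25,0]]
[[2,1],[9,0],[10,11],[22,1],[25,0]]
[[2,1],[9,0],[10,11],[22,1],[36,0]]
[[2,1],[9,0],[10,11],[22,10],[30,1],[36,0]]
[[0,19],[5,1],[9,0],[10,11],[22,10],[30,1],[36,0]]
[[0,19],[5,1],[9,0],[10,11],[22,10],[30,1],[36,0],[41,10],[50,0]]
[[0,19],[5,1],[9,0],[10,11],[22,10],[30,1],[36,0],[41,10],[50,0]]
[[0,19],[5,1],[9,0],[10,11],[22,10],[30,1],[36,0],[41,10],[50,0]]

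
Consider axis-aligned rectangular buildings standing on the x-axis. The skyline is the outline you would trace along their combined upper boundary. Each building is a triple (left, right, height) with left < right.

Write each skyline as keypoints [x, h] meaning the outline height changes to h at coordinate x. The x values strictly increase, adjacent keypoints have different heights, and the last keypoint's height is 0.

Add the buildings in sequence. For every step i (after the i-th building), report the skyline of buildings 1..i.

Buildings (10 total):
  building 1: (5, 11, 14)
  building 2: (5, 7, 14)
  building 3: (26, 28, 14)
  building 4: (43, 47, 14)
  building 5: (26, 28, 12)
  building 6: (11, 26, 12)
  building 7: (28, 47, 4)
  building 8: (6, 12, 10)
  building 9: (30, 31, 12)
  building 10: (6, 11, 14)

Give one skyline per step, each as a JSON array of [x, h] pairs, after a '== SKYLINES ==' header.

== SKYLINES ==
[[5,14],[11,0]]
[[5,14],[11,0]]
[[5,14],[11,0],[26,14],[28,0]]
[[5,14],[11,0],[26,14],[28,0],[43,14],[47,0]]
[[5,14],[11,0],[26,14],[28,0],[43,14],[47,0]]
[[5,14],[11,12],[26,14],[28,0],[43,14],[47,0]]
[[5,14],[11,12],[26,14],[28,4],[43,14],[47,0]]
[[5,14],[11,12],[26,14],[28,4],[43,14],[47,0]]
[[5,14],[11,12],[26,14],[28,4],[30,12],[31,4],[43,14],[47,0]]
[[5,14],[11,12],[26,14],[28,4],[30,12],[31,4],[43,14],[47,0]]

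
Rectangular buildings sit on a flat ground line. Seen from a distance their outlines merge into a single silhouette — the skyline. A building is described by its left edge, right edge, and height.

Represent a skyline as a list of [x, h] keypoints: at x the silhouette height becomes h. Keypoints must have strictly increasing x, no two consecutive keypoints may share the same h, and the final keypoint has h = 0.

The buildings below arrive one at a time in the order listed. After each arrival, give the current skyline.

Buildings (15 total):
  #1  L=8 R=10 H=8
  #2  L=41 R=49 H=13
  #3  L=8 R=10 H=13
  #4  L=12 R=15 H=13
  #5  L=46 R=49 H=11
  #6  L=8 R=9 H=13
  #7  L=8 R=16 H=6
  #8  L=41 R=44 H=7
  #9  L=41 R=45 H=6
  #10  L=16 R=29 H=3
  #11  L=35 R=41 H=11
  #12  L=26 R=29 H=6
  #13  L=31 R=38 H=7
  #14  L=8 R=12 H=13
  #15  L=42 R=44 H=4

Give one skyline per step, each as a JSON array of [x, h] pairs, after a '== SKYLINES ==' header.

== SKYLINES ==
[[8,8],[10,0]]
[[8,8],[10,0],[41,13],[49,0]]
[[8,13],[10,0],[41,13],[49,0]]
[[8,13],[10,0],[12,13],[15,0],[41,13],[49,0]]
[[8,13],[10,0],[12,13],[15,0],[41,13],[49,0]]
[[8,13],[10,0],[12,13],[15,0],[41,13],[49,0]]
[[8,13],[10,6],[12,13],[15,6],[16,0],[41,13],[49,0]]
[[8,13],[10,6],[12,13],[15,6],[16,0],[41,13],[49,0]]
[[8,13],[10,6],[12,13],[15,6],[16,0],[41,13],[49,0]]
[[8,13],[10,6],[12,13],[15,6],[16,3],[29,0],[41,13],[49,0]]
[[8,13],[10,6],[12,13],[15,6],[16,3],[29,0],[35,11],[41,13],[49,0]]
[[8,13],[10,6],[12,13],[15,6],[16,3],[26,6],[29,0],[35,11],[41,13],[49,0]]
[[8,13],[10,6],[12,13],[15,6],[16,3],[26,6],[29,0],[31,7],[35,11],[41,13],[49,0]]
[[8,13],[15,6],[16,3],[26,6],[29,0],[31,7],[35,11],[41,13],[49,0]]
[[8,13],[15,6],[16,3],[26,6],[29,0],[31,7],[35,11],[41,13],[49,0]]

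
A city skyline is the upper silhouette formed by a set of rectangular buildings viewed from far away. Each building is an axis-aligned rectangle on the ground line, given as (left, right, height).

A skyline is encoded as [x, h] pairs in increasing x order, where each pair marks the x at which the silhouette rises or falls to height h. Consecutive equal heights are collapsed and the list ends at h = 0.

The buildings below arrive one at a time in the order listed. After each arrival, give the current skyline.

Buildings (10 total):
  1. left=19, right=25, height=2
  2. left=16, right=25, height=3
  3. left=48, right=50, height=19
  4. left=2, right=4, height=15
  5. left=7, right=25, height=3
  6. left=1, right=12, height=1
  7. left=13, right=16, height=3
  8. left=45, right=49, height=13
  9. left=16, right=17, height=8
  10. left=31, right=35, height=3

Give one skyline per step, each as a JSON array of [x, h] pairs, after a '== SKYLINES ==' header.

== SKYLINES ==
[[19,2],[25,0]]
[[16,3],[25,0]]
[[16,3],[25,0],[48,19],[50,0]]
[[2,15],[4,0],[16,3],[25,0],[48,19],[50,0]]
[[2,15],[4,0],[7,3],[25,0],[48,19],[50,0]]
[[1,1],[2,15],[4,1],[7,3],[25,0],[48,19],[50,0]]
[[1,1],[2,15],[4,1],[7,3],[25,0],[48,19],[50,0]]
[[1,1],[2,15],[4,1],[7,3],[25,0],[45,13],[48,19],[50,0]]
[[1,1],[2,15],[4,1],[7,3],[16,8],[17,3],[25,0],[45,13],[48,19],[50,0]]
[[1,1],[2,15],[4,1],[7,3],[16,8],[17,3],[25,0],[31,3],[35,0],[45,13],[48,19],[50,0]]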